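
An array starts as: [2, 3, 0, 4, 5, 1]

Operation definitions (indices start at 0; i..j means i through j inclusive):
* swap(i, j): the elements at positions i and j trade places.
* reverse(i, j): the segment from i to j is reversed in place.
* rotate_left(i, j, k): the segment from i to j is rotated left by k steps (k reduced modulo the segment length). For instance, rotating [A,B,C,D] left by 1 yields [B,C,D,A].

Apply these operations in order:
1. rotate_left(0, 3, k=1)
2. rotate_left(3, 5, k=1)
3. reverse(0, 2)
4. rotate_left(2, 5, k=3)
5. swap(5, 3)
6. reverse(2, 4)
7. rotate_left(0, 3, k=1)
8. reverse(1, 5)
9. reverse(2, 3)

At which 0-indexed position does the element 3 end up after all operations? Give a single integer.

Answer: 1

Derivation:
After 1 (rotate_left(0, 3, k=1)): [3, 0, 4, 2, 5, 1]
After 2 (rotate_left(3, 5, k=1)): [3, 0, 4, 5, 1, 2]
After 3 (reverse(0, 2)): [4, 0, 3, 5, 1, 2]
After 4 (rotate_left(2, 5, k=3)): [4, 0, 2, 3, 5, 1]
After 5 (swap(5, 3)): [4, 0, 2, 1, 5, 3]
After 6 (reverse(2, 4)): [4, 0, 5, 1, 2, 3]
After 7 (rotate_left(0, 3, k=1)): [0, 5, 1, 4, 2, 3]
After 8 (reverse(1, 5)): [0, 3, 2, 4, 1, 5]
After 9 (reverse(2, 3)): [0, 3, 4, 2, 1, 5]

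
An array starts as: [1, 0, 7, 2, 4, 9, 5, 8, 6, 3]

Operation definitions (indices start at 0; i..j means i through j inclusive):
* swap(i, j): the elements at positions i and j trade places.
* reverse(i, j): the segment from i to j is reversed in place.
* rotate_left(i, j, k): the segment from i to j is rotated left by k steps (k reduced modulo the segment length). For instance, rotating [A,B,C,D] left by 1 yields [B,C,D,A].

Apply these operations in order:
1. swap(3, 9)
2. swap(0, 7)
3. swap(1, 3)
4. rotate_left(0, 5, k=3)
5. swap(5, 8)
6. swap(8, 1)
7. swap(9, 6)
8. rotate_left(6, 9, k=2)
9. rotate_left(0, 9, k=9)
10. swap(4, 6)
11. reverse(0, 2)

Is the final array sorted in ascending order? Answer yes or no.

Answer: no

Derivation:
After 1 (swap(3, 9)): [1, 0, 7, 3, 4, 9, 5, 8, 6, 2]
After 2 (swap(0, 7)): [8, 0, 7, 3, 4, 9, 5, 1, 6, 2]
After 3 (swap(1, 3)): [8, 3, 7, 0, 4, 9, 5, 1, 6, 2]
After 4 (rotate_left(0, 5, k=3)): [0, 4, 9, 8, 3, 7, 5, 1, 6, 2]
After 5 (swap(5, 8)): [0, 4, 9, 8, 3, 6, 5, 1, 7, 2]
After 6 (swap(8, 1)): [0, 7, 9, 8, 3, 6, 5, 1, 4, 2]
After 7 (swap(9, 6)): [0, 7, 9, 8, 3, 6, 2, 1, 4, 5]
After 8 (rotate_left(6, 9, k=2)): [0, 7, 9, 8, 3, 6, 4, 5, 2, 1]
After 9 (rotate_left(0, 9, k=9)): [1, 0, 7, 9, 8, 3, 6, 4, 5, 2]
After 10 (swap(4, 6)): [1, 0, 7, 9, 6, 3, 8, 4, 5, 2]
After 11 (reverse(0, 2)): [7, 0, 1, 9, 6, 3, 8, 4, 5, 2]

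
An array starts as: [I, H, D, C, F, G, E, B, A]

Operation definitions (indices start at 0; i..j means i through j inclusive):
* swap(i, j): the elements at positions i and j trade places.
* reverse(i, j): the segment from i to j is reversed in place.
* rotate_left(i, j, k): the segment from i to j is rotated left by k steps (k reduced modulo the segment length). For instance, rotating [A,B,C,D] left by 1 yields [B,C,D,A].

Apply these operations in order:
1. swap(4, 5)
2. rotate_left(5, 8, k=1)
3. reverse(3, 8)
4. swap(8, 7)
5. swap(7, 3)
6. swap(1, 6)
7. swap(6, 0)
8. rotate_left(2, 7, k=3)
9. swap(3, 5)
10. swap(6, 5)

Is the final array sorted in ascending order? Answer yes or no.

Answer: no

Derivation:
After 1 (swap(4, 5)): [I, H, D, C, G, F, E, B, A]
After 2 (rotate_left(5, 8, k=1)): [I, H, D, C, G, E, B, A, F]
After 3 (reverse(3, 8)): [I, H, D, F, A, B, E, G, C]
After 4 (swap(8, 7)): [I, H, D, F, A, B, E, C, G]
After 5 (swap(7, 3)): [I, H, D, C, A, B, E, F, G]
After 6 (swap(1, 6)): [I, E, D, C, A, B, H, F, G]
After 7 (swap(6, 0)): [H, E, D, C, A, B, I, F, G]
After 8 (rotate_left(2, 7, k=3)): [H, E, B, I, F, D, C, A, G]
After 9 (swap(3, 5)): [H, E, B, D, F, I, C, A, G]
After 10 (swap(6, 5)): [H, E, B, D, F, C, I, A, G]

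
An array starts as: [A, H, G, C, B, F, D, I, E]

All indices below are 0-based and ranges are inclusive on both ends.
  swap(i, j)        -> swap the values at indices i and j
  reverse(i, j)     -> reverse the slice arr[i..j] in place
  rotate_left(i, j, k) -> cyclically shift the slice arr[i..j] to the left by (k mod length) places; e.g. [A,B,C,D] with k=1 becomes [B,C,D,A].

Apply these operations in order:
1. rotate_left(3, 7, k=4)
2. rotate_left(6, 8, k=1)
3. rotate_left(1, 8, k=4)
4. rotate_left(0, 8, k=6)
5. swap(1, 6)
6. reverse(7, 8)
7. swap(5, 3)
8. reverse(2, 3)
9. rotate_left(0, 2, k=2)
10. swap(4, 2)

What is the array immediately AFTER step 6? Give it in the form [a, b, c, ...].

After 1 (rotate_left(3, 7, k=4)): [A, H, G, I, C, B, F, D, E]
After 2 (rotate_left(6, 8, k=1)): [A, H, G, I, C, B, D, E, F]
After 3 (rotate_left(1, 8, k=4)): [A, B, D, E, F, H, G, I, C]
After 4 (rotate_left(0, 8, k=6)): [G, I, C, A, B, D, E, F, H]
After 5 (swap(1, 6)): [G, E, C, A, B, D, I, F, H]
After 6 (reverse(7, 8)): [G, E, C, A, B, D, I, H, F]

Answer: [G, E, C, A, B, D, I, H, F]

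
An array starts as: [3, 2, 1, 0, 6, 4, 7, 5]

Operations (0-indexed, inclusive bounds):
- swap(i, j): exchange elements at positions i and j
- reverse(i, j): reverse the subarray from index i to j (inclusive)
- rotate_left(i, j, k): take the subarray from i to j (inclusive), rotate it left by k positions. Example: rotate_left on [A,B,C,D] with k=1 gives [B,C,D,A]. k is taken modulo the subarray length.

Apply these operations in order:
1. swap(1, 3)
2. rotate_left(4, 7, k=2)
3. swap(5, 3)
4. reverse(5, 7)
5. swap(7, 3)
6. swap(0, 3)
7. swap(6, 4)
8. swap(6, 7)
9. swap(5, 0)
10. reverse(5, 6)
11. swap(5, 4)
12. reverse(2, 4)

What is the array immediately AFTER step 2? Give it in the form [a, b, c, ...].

Answer: [3, 0, 1, 2, 7, 5, 6, 4]

Derivation:
After 1 (swap(1, 3)): [3, 0, 1, 2, 6, 4, 7, 5]
After 2 (rotate_left(4, 7, k=2)): [3, 0, 1, 2, 7, 5, 6, 4]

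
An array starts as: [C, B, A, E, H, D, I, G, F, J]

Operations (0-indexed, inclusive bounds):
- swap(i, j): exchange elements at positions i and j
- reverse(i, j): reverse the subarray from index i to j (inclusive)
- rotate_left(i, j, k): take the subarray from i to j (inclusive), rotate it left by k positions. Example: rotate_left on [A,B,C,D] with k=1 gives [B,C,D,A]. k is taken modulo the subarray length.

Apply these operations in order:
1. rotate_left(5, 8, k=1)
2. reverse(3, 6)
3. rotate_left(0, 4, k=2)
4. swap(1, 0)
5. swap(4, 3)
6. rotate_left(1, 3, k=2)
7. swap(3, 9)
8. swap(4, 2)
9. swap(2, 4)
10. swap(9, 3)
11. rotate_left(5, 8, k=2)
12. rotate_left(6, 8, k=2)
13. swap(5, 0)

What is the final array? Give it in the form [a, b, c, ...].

Answer: [F, B, A, I, C, G, E, D, H, J]

Derivation:
After 1 (rotate_left(5, 8, k=1)): [C, B, A, E, H, I, G, F, D, J]
After 2 (reverse(3, 6)): [C, B, A, G, I, H, E, F, D, J]
After 3 (rotate_left(0, 4, k=2)): [A, G, I, C, B, H, E, F, D, J]
After 4 (swap(1, 0)): [G, A, I, C, B, H, E, F, D, J]
After 5 (swap(4, 3)): [G, A, I, B, C, H, E, F, D, J]
After 6 (rotate_left(1, 3, k=2)): [G, B, A, I, C, H, E, F, D, J]
After 7 (swap(3, 9)): [G, B, A, J, C, H, E, F, D, I]
After 8 (swap(4, 2)): [G, B, C, J, A, H, E, F, D, I]
After 9 (swap(2, 4)): [G, B, A, J, C, H, E, F, D, I]
After 10 (swap(9, 3)): [G, B, A, I, C, H, E, F, D, J]
After 11 (rotate_left(5, 8, k=2)): [G, B, A, I, C, F, D, H, E, J]
After 12 (rotate_left(6, 8, k=2)): [G, B, A, I, C, F, E, D, H, J]
After 13 (swap(5, 0)): [F, B, A, I, C, G, E, D, H, J]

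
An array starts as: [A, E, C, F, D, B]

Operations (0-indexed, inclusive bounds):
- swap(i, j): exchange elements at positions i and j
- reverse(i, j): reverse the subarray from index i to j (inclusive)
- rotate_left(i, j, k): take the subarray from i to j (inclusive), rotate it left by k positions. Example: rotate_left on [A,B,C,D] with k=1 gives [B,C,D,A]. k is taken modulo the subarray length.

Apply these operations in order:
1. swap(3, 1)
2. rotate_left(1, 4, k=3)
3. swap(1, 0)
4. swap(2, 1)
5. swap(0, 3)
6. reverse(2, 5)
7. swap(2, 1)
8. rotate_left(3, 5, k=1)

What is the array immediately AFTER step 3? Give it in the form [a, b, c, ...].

After 1 (swap(3, 1)): [A, F, C, E, D, B]
After 2 (rotate_left(1, 4, k=3)): [A, D, F, C, E, B]
After 3 (swap(1, 0)): [D, A, F, C, E, B]

Answer: [D, A, F, C, E, B]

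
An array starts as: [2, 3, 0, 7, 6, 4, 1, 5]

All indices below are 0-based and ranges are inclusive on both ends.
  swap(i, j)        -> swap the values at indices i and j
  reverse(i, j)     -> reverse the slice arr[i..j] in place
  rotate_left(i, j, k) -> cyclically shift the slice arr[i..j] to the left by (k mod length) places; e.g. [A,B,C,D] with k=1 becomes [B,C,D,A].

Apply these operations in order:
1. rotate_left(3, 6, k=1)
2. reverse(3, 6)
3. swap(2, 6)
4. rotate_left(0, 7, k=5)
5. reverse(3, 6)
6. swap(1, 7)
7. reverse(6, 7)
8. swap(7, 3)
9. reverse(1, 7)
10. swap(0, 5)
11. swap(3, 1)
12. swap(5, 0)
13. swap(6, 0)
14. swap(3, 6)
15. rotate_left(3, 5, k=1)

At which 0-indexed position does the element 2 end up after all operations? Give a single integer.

Answer: 4

Derivation:
After 1 (rotate_left(3, 6, k=1)): [2, 3, 0, 6, 4, 1, 7, 5]
After 2 (reverse(3, 6)): [2, 3, 0, 7, 1, 4, 6, 5]
After 3 (swap(2, 6)): [2, 3, 6, 7, 1, 4, 0, 5]
After 4 (rotate_left(0, 7, k=5)): [4, 0, 5, 2, 3, 6, 7, 1]
After 5 (reverse(3, 6)): [4, 0, 5, 7, 6, 3, 2, 1]
After 6 (swap(1, 7)): [4, 1, 5, 7, 6, 3, 2, 0]
After 7 (reverse(6, 7)): [4, 1, 5, 7, 6, 3, 0, 2]
After 8 (swap(7, 3)): [4, 1, 5, 2, 6, 3, 0, 7]
After 9 (reverse(1, 7)): [4, 7, 0, 3, 6, 2, 5, 1]
After 10 (swap(0, 5)): [2, 7, 0, 3, 6, 4, 5, 1]
After 11 (swap(3, 1)): [2, 3, 0, 7, 6, 4, 5, 1]
After 12 (swap(5, 0)): [4, 3, 0, 7, 6, 2, 5, 1]
After 13 (swap(6, 0)): [5, 3, 0, 7, 6, 2, 4, 1]
After 14 (swap(3, 6)): [5, 3, 0, 4, 6, 2, 7, 1]
After 15 (rotate_left(3, 5, k=1)): [5, 3, 0, 6, 2, 4, 7, 1]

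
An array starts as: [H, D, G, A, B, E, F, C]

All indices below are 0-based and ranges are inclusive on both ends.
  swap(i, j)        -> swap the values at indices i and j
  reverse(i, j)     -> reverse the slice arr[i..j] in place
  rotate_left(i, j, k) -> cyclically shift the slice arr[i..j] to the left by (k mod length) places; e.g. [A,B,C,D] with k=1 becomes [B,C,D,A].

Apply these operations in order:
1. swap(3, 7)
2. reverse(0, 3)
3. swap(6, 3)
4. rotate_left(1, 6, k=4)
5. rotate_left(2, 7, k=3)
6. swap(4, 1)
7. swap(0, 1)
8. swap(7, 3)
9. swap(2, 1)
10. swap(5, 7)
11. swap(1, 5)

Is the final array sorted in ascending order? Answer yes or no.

Answer: yes

Derivation:
After 1 (swap(3, 7)): [H, D, G, C, B, E, F, A]
After 2 (reverse(0, 3)): [C, G, D, H, B, E, F, A]
After 3 (swap(6, 3)): [C, G, D, F, B, E, H, A]
After 4 (rotate_left(1, 6, k=4)): [C, E, H, G, D, F, B, A]
After 5 (rotate_left(2, 7, k=3)): [C, E, F, B, A, H, G, D]
After 6 (swap(4, 1)): [C, A, F, B, E, H, G, D]
After 7 (swap(0, 1)): [A, C, F, B, E, H, G, D]
After 8 (swap(7, 3)): [A, C, F, D, E, H, G, B]
After 9 (swap(2, 1)): [A, F, C, D, E, H, G, B]
After 10 (swap(5, 7)): [A, F, C, D, E, B, G, H]
After 11 (swap(1, 5)): [A, B, C, D, E, F, G, H]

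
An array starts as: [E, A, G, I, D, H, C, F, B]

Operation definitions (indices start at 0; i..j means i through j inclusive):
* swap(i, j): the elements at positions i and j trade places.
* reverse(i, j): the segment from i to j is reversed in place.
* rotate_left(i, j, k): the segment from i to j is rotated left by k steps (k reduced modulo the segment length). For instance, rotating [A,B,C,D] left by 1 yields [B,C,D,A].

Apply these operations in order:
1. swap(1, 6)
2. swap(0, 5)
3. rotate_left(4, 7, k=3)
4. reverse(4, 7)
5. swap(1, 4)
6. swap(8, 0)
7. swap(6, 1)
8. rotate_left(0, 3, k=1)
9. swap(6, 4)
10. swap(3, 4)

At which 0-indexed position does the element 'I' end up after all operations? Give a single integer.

Answer: 2

Derivation:
After 1 (swap(1, 6)): [E, C, G, I, D, H, A, F, B]
After 2 (swap(0, 5)): [H, C, G, I, D, E, A, F, B]
After 3 (rotate_left(4, 7, k=3)): [H, C, G, I, F, D, E, A, B]
After 4 (reverse(4, 7)): [H, C, G, I, A, E, D, F, B]
After 5 (swap(1, 4)): [H, A, G, I, C, E, D, F, B]
After 6 (swap(8, 0)): [B, A, G, I, C, E, D, F, H]
After 7 (swap(6, 1)): [B, D, G, I, C, E, A, F, H]
After 8 (rotate_left(0, 3, k=1)): [D, G, I, B, C, E, A, F, H]
After 9 (swap(6, 4)): [D, G, I, B, A, E, C, F, H]
After 10 (swap(3, 4)): [D, G, I, A, B, E, C, F, H]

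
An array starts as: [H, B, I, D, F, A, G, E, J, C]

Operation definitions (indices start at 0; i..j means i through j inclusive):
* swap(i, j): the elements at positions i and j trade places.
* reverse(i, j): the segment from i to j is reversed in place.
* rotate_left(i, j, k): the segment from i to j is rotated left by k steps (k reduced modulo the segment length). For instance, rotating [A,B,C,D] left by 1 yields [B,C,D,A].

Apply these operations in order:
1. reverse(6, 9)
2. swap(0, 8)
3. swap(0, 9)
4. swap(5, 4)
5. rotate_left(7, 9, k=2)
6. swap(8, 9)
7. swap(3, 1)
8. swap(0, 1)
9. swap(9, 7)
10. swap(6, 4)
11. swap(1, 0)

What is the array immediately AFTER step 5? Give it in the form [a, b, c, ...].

After 1 (reverse(6, 9)): [H, B, I, D, F, A, C, J, E, G]
After 2 (swap(0, 8)): [E, B, I, D, F, A, C, J, H, G]
After 3 (swap(0, 9)): [G, B, I, D, F, A, C, J, H, E]
After 4 (swap(5, 4)): [G, B, I, D, A, F, C, J, H, E]
After 5 (rotate_left(7, 9, k=2)): [G, B, I, D, A, F, C, E, J, H]

Answer: [G, B, I, D, A, F, C, E, J, H]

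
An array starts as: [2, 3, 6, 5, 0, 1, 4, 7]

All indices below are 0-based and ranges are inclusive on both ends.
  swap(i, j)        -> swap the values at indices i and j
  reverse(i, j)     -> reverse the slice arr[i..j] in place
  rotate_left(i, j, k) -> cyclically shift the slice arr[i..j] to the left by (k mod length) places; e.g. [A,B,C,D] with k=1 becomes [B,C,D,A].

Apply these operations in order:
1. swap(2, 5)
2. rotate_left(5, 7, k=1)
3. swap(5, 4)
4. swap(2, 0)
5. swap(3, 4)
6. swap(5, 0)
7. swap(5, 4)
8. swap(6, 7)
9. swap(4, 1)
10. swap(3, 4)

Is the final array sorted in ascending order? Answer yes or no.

After 1 (swap(2, 5)): [2, 3, 1, 5, 0, 6, 4, 7]
After 2 (rotate_left(5, 7, k=1)): [2, 3, 1, 5, 0, 4, 7, 6]
After 3 (swap(5, 4)): [2, 3, 1, 5, 4, 0, 7, 6]
After 4 (swap(2, 0)): [1, 3, 2, 5, 4, 0, 7, 6]
After 5 (swap(3, 4)): [1, 3, 2, 4, 5, 0, 7, 6]
After 6 (swap(5, 0)): [0, 3, 2, 4, 5, 1, 7, 6]
After 7 (swap(5, 4)): [0, 3, 2, 4, 1, 5, 7, 6]
After 8 (swap(6, 7)): [0, 3, 2, 4, 1, 5, 6, 7]
After 9 (swap(4, 1)): [0, 1, 2, 4, 3, 5, 6, 7]
After 10 (swap(3, 4)): [0, 1, 2, 3, 4, 5, 6, 7]

Answer: yes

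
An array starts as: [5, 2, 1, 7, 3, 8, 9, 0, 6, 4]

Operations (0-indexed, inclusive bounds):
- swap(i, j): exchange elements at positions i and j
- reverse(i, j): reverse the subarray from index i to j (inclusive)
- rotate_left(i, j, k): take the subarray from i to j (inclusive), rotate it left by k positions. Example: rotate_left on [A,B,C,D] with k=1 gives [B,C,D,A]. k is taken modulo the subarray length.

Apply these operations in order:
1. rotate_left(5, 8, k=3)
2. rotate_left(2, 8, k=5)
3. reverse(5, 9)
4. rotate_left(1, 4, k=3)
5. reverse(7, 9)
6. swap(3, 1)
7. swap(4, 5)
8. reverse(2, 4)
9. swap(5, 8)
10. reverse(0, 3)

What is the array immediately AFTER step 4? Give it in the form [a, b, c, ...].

After 1 (rotate_left(5, 8, k=3)): [5, 2, 1, 7, 3, 6, 8, 9, 0, 4]
After 2 (rotate_left(2, 8, k=5)): [5, 2, 9, 0, 1, 7, 3, 6, 8, 4]
After 3 (reverse(5, 9)): [5, 2, 9, 0, 1, 4, 8, 6, 3, 7]
After 4 (rotate_left(1, 4, k=3)): [5, 1, 2, 9, 0, 4, 8, 6, 3, 7]

Answer: [5, 1, 2, 9, 0, 4, 8, 6, 3, 7]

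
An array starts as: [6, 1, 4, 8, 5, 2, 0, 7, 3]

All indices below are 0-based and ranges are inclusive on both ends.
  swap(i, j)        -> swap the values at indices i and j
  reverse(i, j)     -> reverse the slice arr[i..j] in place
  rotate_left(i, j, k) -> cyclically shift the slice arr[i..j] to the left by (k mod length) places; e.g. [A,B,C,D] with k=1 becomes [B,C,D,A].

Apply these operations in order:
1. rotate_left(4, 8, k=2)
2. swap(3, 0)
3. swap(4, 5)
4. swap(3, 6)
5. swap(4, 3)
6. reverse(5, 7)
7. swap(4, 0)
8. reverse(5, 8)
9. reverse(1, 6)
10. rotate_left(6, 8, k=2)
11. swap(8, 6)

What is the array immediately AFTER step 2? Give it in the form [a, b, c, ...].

After 1 (rotate_left(4, 8, k=2)): [6, 1, 4, 8, 0, 7, 3, 5, 2]
After 2 (swap(3, 0)): [8, 1, 4, 6, 0, 7, 3, 5, 2]

Answer: [8, 1, 4, 6, 0, 7, 3, 5, 2]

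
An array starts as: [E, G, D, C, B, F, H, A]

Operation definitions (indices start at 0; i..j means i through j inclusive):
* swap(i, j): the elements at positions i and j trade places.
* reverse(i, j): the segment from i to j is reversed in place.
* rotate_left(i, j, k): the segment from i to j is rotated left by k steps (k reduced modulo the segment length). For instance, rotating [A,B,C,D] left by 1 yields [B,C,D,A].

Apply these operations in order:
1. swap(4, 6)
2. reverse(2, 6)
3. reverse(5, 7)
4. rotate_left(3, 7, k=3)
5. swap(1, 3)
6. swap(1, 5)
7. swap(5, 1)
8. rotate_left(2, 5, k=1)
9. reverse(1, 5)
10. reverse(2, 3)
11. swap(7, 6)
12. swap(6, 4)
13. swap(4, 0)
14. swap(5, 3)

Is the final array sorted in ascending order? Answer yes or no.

After 1 (swap(4, 6)): [E, G, D, C, H, F, B, A]
After 2 (reverse(2, 6)): [E, G, B, F, H, C, D, A]
After 3 (reverse(5, 7)): [E, G, B, F, H, A, D, C]
After 4 (rotate_left(3, 7, k=3)): [E, G, B, D, C, F, H, A]
After 5 (swap(1, 3)): [E, D, B, G, C, F, H, A]
After 6 (swap(1, 5)): [E, F, B, G, C, D, H, A]
After 7 (swap(5, 1)): [E, D, B, G, C, F, H, A]
After 8 (rotate_left(2, 5, k=1)): [E, D, G, C, F, B, H, A]
After 9 (reverse(1, 5)): [E, B, F, C, G, D, H, A]
After 10 (reverse(2, 3)): [E, B, C, F, G, D, H, A]
After 11 (swap(7, 6)): [E, B, C, F, G, D, A, H]
After 12 (swap(6, 4)): [E, B, C, F, A, D, G, H]
After 13 (swap(4, 0)): [A, B, C, F, E, D, G, H]
After 14 (swap(5, 3)): [A, B, C, D, E, F, G, H]

Answer: yes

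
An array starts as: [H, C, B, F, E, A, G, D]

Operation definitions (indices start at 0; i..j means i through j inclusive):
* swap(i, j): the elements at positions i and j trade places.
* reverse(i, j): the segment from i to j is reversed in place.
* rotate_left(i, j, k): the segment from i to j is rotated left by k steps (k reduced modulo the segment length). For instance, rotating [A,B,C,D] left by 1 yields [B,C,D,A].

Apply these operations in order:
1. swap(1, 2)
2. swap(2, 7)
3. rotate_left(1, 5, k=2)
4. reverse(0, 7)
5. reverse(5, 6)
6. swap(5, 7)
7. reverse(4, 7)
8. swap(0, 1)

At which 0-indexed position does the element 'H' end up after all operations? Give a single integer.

Answer: 6

Derivation:
After 1 (swap(1, 2)): [H, B, C, F, E, A, G, D]
After 2 (swap(2, 7)): [H, B, D, F, E, A, G, C]
After 3 (rotate_left(1, 5, k=2)): [H, F, E, A, B, D, G, C]
After 4 (reverse(0, 7)): [C, G, D, B, A, E, F, H]
After 5 (reverse(5, 6)): [C, G, D, B, A, F, E, H]
After 6 (swap(5, 7)): [C, G, D, B, A, H, E, F]
After 7 (reverse(4, 7)): [C, G, D, B, F, E, H, A]
After 8 (swap(0, 1)): [G, C, D, B, F, E, H, A]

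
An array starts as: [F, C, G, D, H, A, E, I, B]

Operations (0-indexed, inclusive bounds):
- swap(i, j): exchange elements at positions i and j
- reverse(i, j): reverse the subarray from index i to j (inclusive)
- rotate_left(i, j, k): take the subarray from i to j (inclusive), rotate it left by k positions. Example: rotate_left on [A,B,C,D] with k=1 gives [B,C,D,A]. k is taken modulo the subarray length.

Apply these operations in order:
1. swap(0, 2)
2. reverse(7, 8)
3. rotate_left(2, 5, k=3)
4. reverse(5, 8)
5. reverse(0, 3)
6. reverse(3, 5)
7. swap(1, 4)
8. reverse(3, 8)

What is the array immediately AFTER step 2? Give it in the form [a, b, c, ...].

After 1 (swap(0, 2)): [G, C, F, D, H, A, E, I, B]
After 2 (reverse(7, 8)): [G, C, F, D, H, A, E, B, I]

Answer: [G, C, F, D, H, A, E, B, I]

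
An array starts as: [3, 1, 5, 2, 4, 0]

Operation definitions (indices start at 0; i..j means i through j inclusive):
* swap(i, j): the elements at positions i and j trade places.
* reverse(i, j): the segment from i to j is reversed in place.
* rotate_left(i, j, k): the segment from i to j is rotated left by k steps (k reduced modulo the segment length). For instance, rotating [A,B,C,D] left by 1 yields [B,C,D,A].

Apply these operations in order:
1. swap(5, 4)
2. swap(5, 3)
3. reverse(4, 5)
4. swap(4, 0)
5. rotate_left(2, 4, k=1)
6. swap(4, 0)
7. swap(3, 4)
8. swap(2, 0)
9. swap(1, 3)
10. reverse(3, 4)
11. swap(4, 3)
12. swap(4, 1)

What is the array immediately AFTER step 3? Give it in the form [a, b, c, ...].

Answer: [3, 1, 5, 4, 2, 0]

Derivation:
After 1 (swap(5, 4)): [3, 1, 5, 2, 0, 4]
After 2 (swap(5, 3)): [3, 1, 5, 4, 0, 2]
After 3 (reverse(4, 5)): [3, 1, 5, 4, 2, 0]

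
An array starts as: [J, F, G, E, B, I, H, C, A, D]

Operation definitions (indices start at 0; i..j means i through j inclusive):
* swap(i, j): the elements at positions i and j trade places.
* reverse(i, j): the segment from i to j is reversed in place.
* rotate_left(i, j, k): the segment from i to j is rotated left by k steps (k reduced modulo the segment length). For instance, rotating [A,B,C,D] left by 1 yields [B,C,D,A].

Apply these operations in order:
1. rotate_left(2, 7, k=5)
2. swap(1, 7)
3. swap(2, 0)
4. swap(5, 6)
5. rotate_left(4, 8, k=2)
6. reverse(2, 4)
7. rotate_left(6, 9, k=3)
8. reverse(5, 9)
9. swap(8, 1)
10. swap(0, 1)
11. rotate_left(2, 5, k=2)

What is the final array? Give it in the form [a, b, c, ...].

After 1 (rotate_left(2, 7, k=5)): [J, F, C, G, E, B, I, H, A, D]
After 2 (swap(1, 7)): [J, H, C, G, E, B, I, F, A, D]
After 3 (swap(2, 0)): [C, H, J, G, E, B, I, F, A, D]
After 4 (swap(5, 6)): [C, H, J, G, E, I, B, F, A, D]
After 5 (rotate_left(4, 8, k=2)): [C, H, J, G, B, F, A, E, I, D]
After 6 (reverse(2, 4)): [C, H, B, G, J, F, A, E, I, D]
After 7 (rotate_left(6, 9, k=3)): [C, H, B, G, J, F, D, A, E, I]
After 8 (reverse(5, 9)): [C, H, B, G, J, I, E, A, D, F]
After 9 (swap(8, 1)): [C, D, B, G, J, I, E, A, H, F]
After 10 (swap(0, 1)): [D, C, B, G, J, I, E, A, H, F]
After 11 (rotate_left(2, 5, k=2)): [D, C, J, I, B, G, E, A, H, F]

Answer: [D, C, J, I, B, G, E, A, H, F]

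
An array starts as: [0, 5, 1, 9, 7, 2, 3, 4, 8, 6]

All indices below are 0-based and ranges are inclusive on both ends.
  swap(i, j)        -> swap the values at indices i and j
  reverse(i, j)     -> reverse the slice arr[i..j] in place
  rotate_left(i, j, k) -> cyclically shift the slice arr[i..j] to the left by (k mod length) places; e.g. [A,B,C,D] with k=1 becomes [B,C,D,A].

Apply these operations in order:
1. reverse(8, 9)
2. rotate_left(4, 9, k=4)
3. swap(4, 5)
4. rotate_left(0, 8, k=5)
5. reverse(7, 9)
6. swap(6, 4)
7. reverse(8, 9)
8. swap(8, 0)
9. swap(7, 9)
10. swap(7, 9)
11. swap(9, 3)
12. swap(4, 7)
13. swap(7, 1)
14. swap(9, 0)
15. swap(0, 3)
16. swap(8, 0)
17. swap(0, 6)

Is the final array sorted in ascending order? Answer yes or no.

Answer: yes

Derivation:
After 1 (reverse(8, 9)): [0, 5, 1, 9, 7, 2, 3, 4, 6, 8]
After 2 (rotate_left(4, 9, k=4)): [0, 5, 1, 9, 6, 8, 7, 2, 3, 4]
After 3 (swap(4, 5)): [0, 5, 1, 9, 8, 6, 7, 2, 3, 4]
After 4 (rotate_left(0, 8, k=5)): [6, 7, 2, 3, 0, 5, 1, 9, 8, 4]
After 5 (reverse(7, 9)): [6, 7, 2, 3, 0, 5, 1, 4, 8, 9]
After 6 (swap(6, 4)): [6, 7, 2, 3, 1, 5, 0, 4, 8, 9]
After 7 (reverse(8, 9)): [6, 7, 2, 3, 1, 5, 0, 4, 9, 8]
After 8 (swap(8, 0)): [9, 7, 2, 3, 1, 5, 0, 4, 6, 8]
After 9 (swap(7, 9)): [9, 7, 2, 3, 1, 5, 0, 8, 6, 4]
After 10 (swap(7, 9)): [9, 7, 2, 3, 1, 5, 0, 4, 6, 8]
After 11 (swap(9, 3)): [9, 7, 2, 8, 1, 5, 0, 4, 6, 3]
After 12 (swap(4, 7)): [9, 7, 2, 8, 4, 5, 0, 1, 6, 3]
After 13 (swap(7, 1)): [9, 1, 2, 8, 4, 5, 0, 7, 6, 3]
After 14 (swap(9, 0)): [3, 1, 2, 8, 4, 5, 0, 7, 6, 9]
After 15 (swap(0, 3)): [8, 1, 2, 3, 4, 5, 0, 7, 6, 9]
After 16 (swap(8, 0)): [6, 1, 2, 3, 4, 5, 0, 7, 8, 9]
After 17 (swap(0, 6)): [0, 1, 2, 3, 4, 5, 6, 7, 8, 9]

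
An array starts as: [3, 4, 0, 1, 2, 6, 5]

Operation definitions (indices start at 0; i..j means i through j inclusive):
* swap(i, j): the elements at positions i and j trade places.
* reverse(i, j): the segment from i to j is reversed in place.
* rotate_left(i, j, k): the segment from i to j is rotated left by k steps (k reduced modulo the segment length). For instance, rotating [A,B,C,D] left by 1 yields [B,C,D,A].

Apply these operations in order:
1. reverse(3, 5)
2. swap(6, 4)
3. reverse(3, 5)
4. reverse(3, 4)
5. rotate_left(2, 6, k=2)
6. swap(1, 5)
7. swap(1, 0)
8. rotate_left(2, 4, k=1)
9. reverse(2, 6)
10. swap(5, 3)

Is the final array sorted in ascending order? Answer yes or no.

Answer: no

Derivation:
After 1 (reverse(3, 5)): [3, 4, 0, 6, 2, 1, 5]
After 2 (swap(6, 4)): [3, 4, 0, 6, 5, 1, 2]
After 3 (reverse(3, 5)): [3, 4, 0, 1, 5, 6, 2]
After 4 (reverse(3, 4)): [3, 4, 0, 5, 1, 6, 2]
After 5 (rotate_left(2, 6, k=2)): [3, 4, 1, 6, 2, 0, 5]
After 6 (swap(1, 5)): [3, 0, 1, 6, 2, 4, 5]
After 7 (swap(1, 0)): [0, 3, 1, 6, 2, 4, 5]
After 8 (rotate_left(2, 4, k=1)): [0, 3, 6, 2, 1, 4, 5]
After 9 (reverse(2, 6)): [0, 3, 5, 4, 1, 2, 6]
After 10 (swap(5, 3)): [0, 3, 5, 2, 1, 4, 6]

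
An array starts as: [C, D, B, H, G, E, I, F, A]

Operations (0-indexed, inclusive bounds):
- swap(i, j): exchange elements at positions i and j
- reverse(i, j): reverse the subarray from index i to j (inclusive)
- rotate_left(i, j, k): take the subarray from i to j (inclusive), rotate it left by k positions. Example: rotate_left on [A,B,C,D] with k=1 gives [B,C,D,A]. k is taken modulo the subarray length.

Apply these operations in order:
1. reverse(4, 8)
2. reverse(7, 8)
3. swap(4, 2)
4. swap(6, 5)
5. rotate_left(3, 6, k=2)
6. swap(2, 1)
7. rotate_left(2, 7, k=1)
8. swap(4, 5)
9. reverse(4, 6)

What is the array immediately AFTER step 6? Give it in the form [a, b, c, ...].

After 1 (reverse(4, 8)): [C, D, B, H, A, F, I, E, G]
After 2 (reverse(7, 8)): [C, D, B, H, A, F, I, G, E]
After 3 (swap(4, 2)): [C, D, A, H, B, F, I, G, E]
After 4 (swap(6, 5)): [C, D, A, H, B, I, F, G, E]
After 5 (rotate_left(3, 6, k=2)): [C, D, A, I, F, H, B, G, E]
After 6 (swap(2, 1)): [C, A, D, I, F, H, B, G, E]

Answer: [C, A, D, I, F, H, B, G, E]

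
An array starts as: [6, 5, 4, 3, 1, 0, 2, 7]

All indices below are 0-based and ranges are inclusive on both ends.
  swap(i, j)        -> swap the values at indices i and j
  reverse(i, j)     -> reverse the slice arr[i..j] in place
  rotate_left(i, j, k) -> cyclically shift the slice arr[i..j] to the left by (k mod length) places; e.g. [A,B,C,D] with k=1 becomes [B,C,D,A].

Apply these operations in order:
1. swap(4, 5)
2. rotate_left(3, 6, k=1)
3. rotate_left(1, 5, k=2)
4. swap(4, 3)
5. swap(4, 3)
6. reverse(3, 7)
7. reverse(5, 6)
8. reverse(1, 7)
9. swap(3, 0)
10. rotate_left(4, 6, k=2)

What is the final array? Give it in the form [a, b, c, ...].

After 1 (swap(4, 5)): [6, 5, 4, 3, 0, 1, 2, 7]
After 2 (rotate_left(3, 6, k=1)): [6, 5, 4, 0, 1, 2, 3, 7]
After 3 (rotate_left(1, 5, k=2)): [6, 0, 1, 2, 5, 4, 3, 7]
After 4 (swap(4, 3)): [6, 0, 1, 5, 2, 4, 3, 7]
After 5 (swap(4, 3)): [6, 0, 1, 2, 5, 4, 3, 7]
After 6 (reverse(3, 7)): [6, 0, 1, 7, 3, 4, 5, 2]
After 7 (reverse(5, 6)): [6, 0, 1, 7, 3, 5, 4, 2]
After 8 (reverse(1, 7)): [6, 2, 4, 5, 3, 7, 1, 0]
After 9 (swap(3, 0)): [5, 2, 4, 6, 3, 7, 1, 0]
After 10 (rotate_left(4, 6, k=2)): [5, 2, 4, 6, 1, 3, 7, 0]

Answer: [5, 2, 4, 6, 1, 3, 7, 0]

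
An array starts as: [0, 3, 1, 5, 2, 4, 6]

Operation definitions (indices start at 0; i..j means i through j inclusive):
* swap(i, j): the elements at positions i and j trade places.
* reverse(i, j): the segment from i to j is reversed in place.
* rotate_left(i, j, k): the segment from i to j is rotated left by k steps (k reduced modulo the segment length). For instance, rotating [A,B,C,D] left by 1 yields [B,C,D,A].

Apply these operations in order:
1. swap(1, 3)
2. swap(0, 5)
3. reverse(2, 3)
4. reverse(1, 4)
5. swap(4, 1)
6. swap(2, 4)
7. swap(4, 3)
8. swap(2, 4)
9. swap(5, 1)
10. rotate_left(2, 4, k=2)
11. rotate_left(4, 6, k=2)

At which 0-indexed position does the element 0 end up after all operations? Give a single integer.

After 1 (swap(1, 3)): [0, 5, 1, 3, 2, 4, 6]
After 2 (swap(0, 5)): [4, 5, 1, 3, 2, 0, 6]
After 3 (reverse(2, 3)): [4, 5, 3, 1, 2, 0, 6]
After 4 (reverse(1, 4)): [4, 2, 1, 3, 5, 0, 6]
After 5 (swap(4, 1)): [4, 5, 1, 3, 2, 0, 6]
After 6 (swap(2, 4)): [4, 5, 2, 3, 1, 0, 6]
After 7 (swap(4, 3)): [4, 5, 2, 1, 3, 0, 6]
After 8 (swap(2, 4)): [4, 5, 3, 1, 2, 0, 6]
After 9 (swap(5, 1)): [4, 0, 3, 1, 2, 5, 6]
After 10 (rotate_left(2, 4, k=2)): [4, 0, 2, 3, 1, 5, 6]
After 11 (rotate_left(4, 6, k=2)): [4, 0, 2, 3, 6, 1, 5]

Answer: 1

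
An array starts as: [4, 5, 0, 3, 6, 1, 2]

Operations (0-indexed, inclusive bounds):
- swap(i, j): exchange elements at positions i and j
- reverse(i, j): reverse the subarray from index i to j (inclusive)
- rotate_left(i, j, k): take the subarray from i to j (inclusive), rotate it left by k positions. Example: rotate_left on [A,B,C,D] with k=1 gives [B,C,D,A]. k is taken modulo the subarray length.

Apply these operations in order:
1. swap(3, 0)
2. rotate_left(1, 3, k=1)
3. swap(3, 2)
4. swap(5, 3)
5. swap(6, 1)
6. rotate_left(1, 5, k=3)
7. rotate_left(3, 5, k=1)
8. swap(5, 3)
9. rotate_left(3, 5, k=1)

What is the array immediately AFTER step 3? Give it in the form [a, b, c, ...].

Answer: [3, 0, 5, 4, 6, 1, 2]

Derivation:
After 1 (swap(3, 0)): [3, 5, 0, 4, 6, 1, 2]
After 2 (rotate_left(1, 3, k=1)): [3, 0, 4, 5, 6, 1, 2]
After 3 (swap(3, 2)): [3, 0, 5, 4, 6, 1, 2]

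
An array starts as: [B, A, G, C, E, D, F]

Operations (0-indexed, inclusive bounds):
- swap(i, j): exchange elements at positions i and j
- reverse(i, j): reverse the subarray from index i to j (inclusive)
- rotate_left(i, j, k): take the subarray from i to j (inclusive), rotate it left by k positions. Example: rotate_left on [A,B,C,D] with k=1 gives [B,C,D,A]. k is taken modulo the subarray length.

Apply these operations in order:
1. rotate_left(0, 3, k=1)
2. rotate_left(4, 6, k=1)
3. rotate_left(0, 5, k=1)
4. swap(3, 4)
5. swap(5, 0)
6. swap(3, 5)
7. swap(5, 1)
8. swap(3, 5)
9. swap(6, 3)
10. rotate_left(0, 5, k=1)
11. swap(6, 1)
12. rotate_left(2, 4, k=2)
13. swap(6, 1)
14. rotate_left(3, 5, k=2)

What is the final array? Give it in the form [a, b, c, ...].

Answer: [F, B, G, A, E, D, C]

Derivation:
After 1 (rotate_left(0, 3, k=1)): [A, G, C, B, E, D, F]
After 2 (rotate_left(4, 6, k=1)): [A, G, C, B, D, F, E]
After 3 (rotate_left(0, 5, k=1)): [G, C, B, D, F, A, E]
After 4 (swap(3, 4)): [G, C, B, F, D, A, E]
After 5 (swap(5, 0)): [A, C, B, F, D, G, E]
After 6 (swap(3, 5)): [A, C, B, G, D, F, E]
After 7 (swap(5, 1)): [A, F, B, G, D, C, E]
After 8 (swap(3, 5)): [A, F, B, C, D, G, E]
After 9 (swap(6, 3)): [A, F, B, E, D, G, C]
After 10 (rotate_left(0, 5, k=1)): [F, B, E, D, G, A, C]
After 11 (swap(6, 1)): [F, C, E, D, G, A, B]
After 12 (rotate_left(2, 4, k=2)): [F, C, G, E, D, A, B]
After 13 (swap(6, 1)): [F, B, G, E, D, A, C]
After 14 (rotate_left(3, 5, k=2)): [F, B, G, A, E, D, C]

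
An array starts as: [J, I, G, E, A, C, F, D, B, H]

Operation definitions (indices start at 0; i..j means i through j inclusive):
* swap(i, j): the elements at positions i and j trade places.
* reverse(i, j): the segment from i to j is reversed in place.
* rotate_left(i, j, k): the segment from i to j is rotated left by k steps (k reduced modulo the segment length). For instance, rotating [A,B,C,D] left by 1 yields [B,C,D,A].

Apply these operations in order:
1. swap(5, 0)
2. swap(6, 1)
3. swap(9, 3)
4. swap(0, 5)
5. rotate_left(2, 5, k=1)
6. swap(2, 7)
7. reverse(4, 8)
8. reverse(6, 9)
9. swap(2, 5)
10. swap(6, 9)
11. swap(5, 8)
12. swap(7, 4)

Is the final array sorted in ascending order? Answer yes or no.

Answer: no

Derivation:
After 1 (swap(5, 0)): [C, I, G, E, A, J, F, D, B, H]
After 2 (swap(6, 1)): [C, F, G, E, A, J, I, D, B, H]
After 3 (swap(9, 3)): [C, F, G, H, A, J, I, D, B, E]
After 4 (swap(0, 5)): [J, F, G, H, A, C, I, D, B, E]
After 5 (rotate_left(2, 5, k=1)): [J, F, H, A, C, G, I, D, B, E]
After 6 (swap(2, 7)): [J, F, D, A, C, G, I, H, B, E]
After 7 (reverse(4, 8)): [J, F, D, A, B, H, I, G, C, E]
After 8 (reverse(6, 9)): [J, F, D, A, B, H, E, C, G, I]
After 9 (swap(2, 5)): [J, F, H, A, B, D, E, C, G, I]
After 10 (swap(6, 9)): [J, F, H, A, B, D, I, C, G, E]
After 11 (swap(5, 8)): [J, F, H, A, B, G, I, C, D, E]
After 12 (swap(7, 4)): [J, F, H, A, C, G, I, B, D, E]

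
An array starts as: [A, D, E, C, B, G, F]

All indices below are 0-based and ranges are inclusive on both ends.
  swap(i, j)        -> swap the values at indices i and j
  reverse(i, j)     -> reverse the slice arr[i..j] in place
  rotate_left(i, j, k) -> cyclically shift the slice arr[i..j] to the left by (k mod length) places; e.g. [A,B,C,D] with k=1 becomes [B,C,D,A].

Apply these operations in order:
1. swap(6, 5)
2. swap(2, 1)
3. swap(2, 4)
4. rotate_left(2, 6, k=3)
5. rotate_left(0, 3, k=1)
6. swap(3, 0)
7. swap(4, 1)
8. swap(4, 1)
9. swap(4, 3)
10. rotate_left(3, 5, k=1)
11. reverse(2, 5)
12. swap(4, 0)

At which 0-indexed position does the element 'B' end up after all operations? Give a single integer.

Answer: 2

Derivation:
After 1 (swap(6, 5)): [A, D, E, C, B, F, G]
After 2 (swap(2, 1)): [A, E, D, C, B, F, G]
After 3 (swap(2, 4)): [A, E, B, C, D, F, G]
After 4 (rotate_left(2, 6, k=3)): [A, E, F, G, B, C, D]
After 5 (rotate_left(0, 3, k=1)): [E, F, G, A, B, C, D]
After 6 (swap(3, 0)): [A, F, G, E, B, C, D]
After 7 (swap(4, 1)): [A, B, G, E, F, C, D]
After 8 (swap(4, 1)): [A, F, G, E, B, C, D]
After 9 (swap(4, 3)): [A, F, G, B, E, C, D]
After 10 (rotate_left(3, 5, k=1)): [A, F, G, E, C, B, D]
After 11 (reverse(2, 5)): [A, F, B, C, E, G, D]
After 12 (swap(4, 0)): [E, F, B, C, A, G, D]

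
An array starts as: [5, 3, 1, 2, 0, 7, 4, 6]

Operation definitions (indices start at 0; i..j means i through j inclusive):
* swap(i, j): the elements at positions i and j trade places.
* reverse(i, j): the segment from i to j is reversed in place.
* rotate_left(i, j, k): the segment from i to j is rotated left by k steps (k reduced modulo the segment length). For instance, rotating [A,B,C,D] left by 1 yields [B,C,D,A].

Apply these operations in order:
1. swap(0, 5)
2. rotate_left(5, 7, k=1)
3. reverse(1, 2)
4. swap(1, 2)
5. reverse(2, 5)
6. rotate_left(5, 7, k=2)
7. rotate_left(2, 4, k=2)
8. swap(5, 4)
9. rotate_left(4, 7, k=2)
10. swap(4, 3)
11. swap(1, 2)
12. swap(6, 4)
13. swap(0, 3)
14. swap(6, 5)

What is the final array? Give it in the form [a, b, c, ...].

After 1 (swap(0, 5)): [7, 3, 1, 2, 0, 5, 4, 6]
After 2 (rotate_left(5, 7, k=1)): [7, 3, 1, 2, 0, 4, 6, 5]
After 3 (reverse(1, 2)): [7, 1, 3, 2, 0, 4, 6, 5]
After 4 (swap(1, 2)): [7, 3, 1, 2, 0, 4, 6, 5]
After 5 (reverse(2, 5)): [7, 3, 4, 0, 2, 1, 6, 5]
After 6 (rotate_left(5, 7, k=2)): [7, 3, 4, 0, 2, 5, 1, 6]
After 7 (rotate_left(2, 4, k=2)): [7, 3, 2, 4, 0, 5, 1, 6]
After 8 (swap(5, 4)): [7, 3, 2, 4, 5, 0, 1, 6]
After 9 (rotate_left(4, 7, k=2)): [7, 3, 2, 4, 1, 6, 5, 0]
After 10 (swap(4, 3)): [7, 3, 2, 1, 4, 6, 5, 0]
After 11 (swap(1, 2)): [7, 2, 3, 1, 4, 6, 5, 0]
After 12 (swap(6, 4)): [7, 2, 3, 1, 5, 6, 4, 0]
After 13 (swap(0, 3)): [1, 2, 3, 7, 5, 6, 4, 0]
After 14 (swap(6, 5)): [1, 2, 3, 7, 5, 4, 6, 0]

Answer: [1, 2, 3, 7, 5, 4, 6, 0]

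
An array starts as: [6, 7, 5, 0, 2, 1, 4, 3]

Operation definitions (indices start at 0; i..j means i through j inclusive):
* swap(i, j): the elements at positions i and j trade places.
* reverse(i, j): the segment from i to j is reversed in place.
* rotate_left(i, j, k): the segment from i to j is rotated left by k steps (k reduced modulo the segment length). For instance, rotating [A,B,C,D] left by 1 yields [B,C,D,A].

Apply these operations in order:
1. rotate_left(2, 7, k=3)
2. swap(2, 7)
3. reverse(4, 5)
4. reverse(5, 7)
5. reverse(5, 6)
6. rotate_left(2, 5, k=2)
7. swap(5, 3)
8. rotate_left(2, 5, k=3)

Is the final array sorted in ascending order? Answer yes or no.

After 1 (rotate_left(2, 7, k=3)): [6, 7, 1, 4, 3, 5, 0, 2]
After 2 (swap(2, 7)): [6, 7, 2, 4, 3, 5, 0, 1]
After 3 (reverse(4, 5)): [6, 7, 2, 4, 5, 3, 0, 1]
After 4 (reverse(5, 7)): [6, 7, 2, 4, 5, 1, 0, 3]
After 5 (reverse(5, 6)): [6, 7, 2, 4, 5, 0, 1, 3]
After 6 (rotate_left(2, 5, k=2)): [6, 7, 5, 0, 2, 4, 1, 3]
After 7 (swap(5, 3)): [6, 7, 5, 4, 2, 0, 1, 3]
After 8 (rotate_left(2, 5, k=3)): [6, 7, 0, 5, 4, 2, 1, 3]

Answer: no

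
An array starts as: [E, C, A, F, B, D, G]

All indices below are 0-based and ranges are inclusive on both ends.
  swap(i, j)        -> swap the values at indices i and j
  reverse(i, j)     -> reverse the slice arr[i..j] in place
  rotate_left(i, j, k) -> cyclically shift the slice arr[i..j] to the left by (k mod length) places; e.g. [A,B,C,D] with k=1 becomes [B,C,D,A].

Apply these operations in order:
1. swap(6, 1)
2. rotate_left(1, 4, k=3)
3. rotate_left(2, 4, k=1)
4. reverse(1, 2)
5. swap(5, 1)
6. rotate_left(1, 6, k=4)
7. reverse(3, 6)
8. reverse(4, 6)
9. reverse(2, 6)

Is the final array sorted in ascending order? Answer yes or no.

Answer: no

Derivation:
After 1 (swap(6, 1)): [E, G, A, F, B, D, C]
After 2 (rotate_left(1, 4, k=3)): [E, B, G, A, F, D, C]
After 3 (rotate_left(2, 4, k=1)): [E, B, A, F, G, D, C]
After 4 (reverse(1, 2)): [E, A, B, F, G, D, C]
After 5 (swap(5, 1)): [E, D, B, F, G, A, C]
After 6 (rotate_left(1, 6, k=4)): [E, A, C, D, B, F, G]
After 7 (reverse(3, 6)): [E, A, C, G, F, B, D]
After 8 (reverse(4, 6)): [E, A, C, G, D, B, F]
After 9 (reverse(2, 6)): [E, A, F, B, D, G, C]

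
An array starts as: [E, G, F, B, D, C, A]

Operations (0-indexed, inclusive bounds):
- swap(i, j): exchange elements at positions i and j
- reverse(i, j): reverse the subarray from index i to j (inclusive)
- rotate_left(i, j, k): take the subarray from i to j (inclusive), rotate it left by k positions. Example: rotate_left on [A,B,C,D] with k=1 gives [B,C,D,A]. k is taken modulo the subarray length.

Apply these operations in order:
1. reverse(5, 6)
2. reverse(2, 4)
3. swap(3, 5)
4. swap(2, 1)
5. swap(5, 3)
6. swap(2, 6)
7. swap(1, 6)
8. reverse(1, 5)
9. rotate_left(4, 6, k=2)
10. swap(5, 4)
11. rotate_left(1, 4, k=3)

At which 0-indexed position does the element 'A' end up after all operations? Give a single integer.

Answer: 2

Derivation:
After 1 (reverse(5, 6)): [E, G, F, B, D, A, C]
After 2 (reverse(2, 4)): [E, G, D, B, F, A, C]
After 3 (swap(3, 5)): [E, G, D, A, F, B, C]
After 4 (swap(2, 1)): [E, D, G, A, F, B, C]
After 5 (swap(5, 3)): [E, D, G, B, F, A, C]
After 6 (swap(2, 6)): [E, D, C, B, F, A, G]
After 7 (swap(1, 6)): [E, G, C, B, F, A, D]
After 8 (reverse(1, 5)): [E, A, F, B, C, G, D]
After 9 (rotate_left(4, 6, k=2)): [E, A, F, B, D, C, G]
After 10 (swap(5, 4)): [E, A, F, B, C, D, G]
After 11 (rotate_left(1, 4, k=3)): [E, C, A, F, B, D, G]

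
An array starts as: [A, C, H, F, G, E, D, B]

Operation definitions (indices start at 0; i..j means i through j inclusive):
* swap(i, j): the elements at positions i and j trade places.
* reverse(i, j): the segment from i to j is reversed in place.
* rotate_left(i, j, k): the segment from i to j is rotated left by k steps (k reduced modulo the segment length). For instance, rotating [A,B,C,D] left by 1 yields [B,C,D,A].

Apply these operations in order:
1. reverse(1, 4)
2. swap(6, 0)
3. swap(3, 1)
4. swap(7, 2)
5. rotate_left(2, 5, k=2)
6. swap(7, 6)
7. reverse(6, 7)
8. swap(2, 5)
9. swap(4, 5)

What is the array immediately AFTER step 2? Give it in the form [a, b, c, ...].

Answer: [D, G, F, H, C, E, A, B]

Derivation:
After 1 (reverse(1, 4)): [A, G, F, H, C, E, D, B]
After 2 (swap(6, 0)): [D, G, F, H, C, E, A, B]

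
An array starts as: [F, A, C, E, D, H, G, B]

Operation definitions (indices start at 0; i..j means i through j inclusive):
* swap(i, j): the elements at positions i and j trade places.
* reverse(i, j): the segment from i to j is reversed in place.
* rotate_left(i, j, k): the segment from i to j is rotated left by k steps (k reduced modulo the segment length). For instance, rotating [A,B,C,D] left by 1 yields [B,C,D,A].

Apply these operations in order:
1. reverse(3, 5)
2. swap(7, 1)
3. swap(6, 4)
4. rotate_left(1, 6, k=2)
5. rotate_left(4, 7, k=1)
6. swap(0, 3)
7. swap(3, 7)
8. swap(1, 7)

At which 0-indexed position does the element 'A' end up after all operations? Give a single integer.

After 1 (reverse(3, 5)): [F, A, C, H, D, E, G, B]
After 2 (swap(7, 1)): [F, B, C, H, D, E, G, A]
After 3 (swap(6, 4)): [F, B, C, H, G, E, D, A]
After 4 (rotate_left(1, 6, k=2)): [F, H, G, E, D, B, C, A]
After 5 (rotate_left(4, 7, k=1)): [F, H, G, E, B, C, A, D]
After 6 (swap(0, 3)): [E, H, G, F, B, C, A, D]
After 7 (swap(3, 7)): [E, H, G, D, B, C, A, F]
After 8 (swap(1, 7)): [E, F, G, D, B, C, A, H]

Answer: 6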